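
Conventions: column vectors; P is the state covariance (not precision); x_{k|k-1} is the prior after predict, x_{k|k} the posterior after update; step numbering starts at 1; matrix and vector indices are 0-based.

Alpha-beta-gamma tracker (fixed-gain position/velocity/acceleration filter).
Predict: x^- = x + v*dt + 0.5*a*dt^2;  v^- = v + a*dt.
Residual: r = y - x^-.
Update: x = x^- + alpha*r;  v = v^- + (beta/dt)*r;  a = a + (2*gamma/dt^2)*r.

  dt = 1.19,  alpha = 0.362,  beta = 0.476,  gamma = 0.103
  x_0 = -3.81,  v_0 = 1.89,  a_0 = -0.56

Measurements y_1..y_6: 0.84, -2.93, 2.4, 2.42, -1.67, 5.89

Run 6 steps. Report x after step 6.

step 1: x_pred=-1.9574  r=2.7974  x^+=-0.9447  v^+=2.3426  a^+=-0.1531
step 2: x_pred=1.7345  r=-4.6645  x^+=0.0460  v^+=0.2946  a^+=-0.8316
step 3: x_pred=-0.1923  r=2.5923  x^+=0.7461  v^+=0.3419  a^+=-0.4545
step 4: x_pred=0.8312  r=1.5888  x^+=1.4063  v^+=0.4366  a^+=-0.2234
step 5: x_pred=1.7677  r=-3.4377  x^+=0.5232  v^+=-1.2043  a^+=-0.7235
step 6: x_pred=-1.4222  r=7.3122  x^+=1.2248  v^+=0.8596  a^+=0.3402

x_post = 1.2248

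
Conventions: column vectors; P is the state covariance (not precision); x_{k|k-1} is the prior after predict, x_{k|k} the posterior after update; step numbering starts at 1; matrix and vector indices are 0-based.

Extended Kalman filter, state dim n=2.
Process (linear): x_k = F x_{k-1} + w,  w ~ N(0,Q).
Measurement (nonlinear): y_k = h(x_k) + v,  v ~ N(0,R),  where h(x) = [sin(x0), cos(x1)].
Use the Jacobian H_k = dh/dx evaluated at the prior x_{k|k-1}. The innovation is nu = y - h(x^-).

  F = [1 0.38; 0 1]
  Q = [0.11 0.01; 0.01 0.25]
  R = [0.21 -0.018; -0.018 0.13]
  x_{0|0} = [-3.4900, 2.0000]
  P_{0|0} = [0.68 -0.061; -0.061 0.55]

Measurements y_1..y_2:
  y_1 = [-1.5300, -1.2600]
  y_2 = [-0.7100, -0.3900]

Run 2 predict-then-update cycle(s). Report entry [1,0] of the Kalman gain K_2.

K[1,0] = 0.0471

step 1: x^-=[-2.7300, 2.0000]  P^-=[0.8231 0.1580; 0.1580 0.8000]  H_jac=[-0.9165 0.0000; 0.0000 -0.9093]  S=[0.9013 0.1137; 0.1137 0.7915]  K=[-0.8290 -0.0625; -0.0456 -0.9126]  nu=[-1.1299, -0.8439]  x^+=[-1.7406, 2.8216]  P^+=[0.1887 -0.0075; -0.0075 0.1296]
step 2: x^-=[-0.6684, 2.8216]  P^-=[0.3118 0.0518; 0.0518 0.3796]  H_jac=[0.7848 0.0000; 0.0000 -0.3146]  S=[0.4020 -0.0308; -0.0308 0.1676]  K=[0.6097 0.0148; 0.0471 -0.7040]  nu=[-0.0903, 0.5592]  x^+=[-0.7151, 2.4236]  P^+=[0.1628 0.0288; 0.0288 0.2936]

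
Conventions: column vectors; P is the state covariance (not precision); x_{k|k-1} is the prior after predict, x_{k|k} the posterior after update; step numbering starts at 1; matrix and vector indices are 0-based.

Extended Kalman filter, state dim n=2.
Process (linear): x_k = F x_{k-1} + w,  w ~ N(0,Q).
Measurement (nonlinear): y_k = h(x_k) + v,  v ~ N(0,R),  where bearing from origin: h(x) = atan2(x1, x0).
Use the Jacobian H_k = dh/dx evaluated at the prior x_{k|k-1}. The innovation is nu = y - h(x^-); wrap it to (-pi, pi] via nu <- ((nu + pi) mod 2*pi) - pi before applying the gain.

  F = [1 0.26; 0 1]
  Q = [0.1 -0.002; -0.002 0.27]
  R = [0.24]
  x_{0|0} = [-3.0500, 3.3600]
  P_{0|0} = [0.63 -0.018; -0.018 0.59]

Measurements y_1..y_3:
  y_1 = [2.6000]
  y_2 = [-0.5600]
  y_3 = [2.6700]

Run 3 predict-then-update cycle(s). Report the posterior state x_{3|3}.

x_post = [0.7660, 4.7894]

step 1: x^-=[-2.1764, 3.3600]  P^-=[0.7605 0.1334; 0.1334 0.8600]  H_jac=[-0.2097 -0.1358]  S=[0.2969]  K=[-0.5981; -0.4876]  nu=[0.4544]  x^+=[-2.4482, 3.1384]  P^+=[0.6543 0.0468; 0.0468 0.7894]
step 2: x^-=[-1.6322, 3.1384]  P^-=[0.8320 0.2501; 0.2501 1.0594]  H_jac=[-0.2508 -0.1304]  S=[0.3267]  K=[-0.7385; -0.6149]  nu=[-2.6104]  x^+=[0.2956, 4.7435]  P^+=[0.6538 0.1017; 0.1017 0.9359]
step 3: x^-=[1.5290, 4.7435]  P^-=[0.8700 0.3430; 0.3430 1.2059]  H_jac=[-0.1910 0.0616]  S=[0.2682]  K=[-0.5407; 0.0325]  nu=[1.4110]  x^+=[0.7660, 4.7894]  P^+=[0.7916 0.3477; 0.3477 1.2056]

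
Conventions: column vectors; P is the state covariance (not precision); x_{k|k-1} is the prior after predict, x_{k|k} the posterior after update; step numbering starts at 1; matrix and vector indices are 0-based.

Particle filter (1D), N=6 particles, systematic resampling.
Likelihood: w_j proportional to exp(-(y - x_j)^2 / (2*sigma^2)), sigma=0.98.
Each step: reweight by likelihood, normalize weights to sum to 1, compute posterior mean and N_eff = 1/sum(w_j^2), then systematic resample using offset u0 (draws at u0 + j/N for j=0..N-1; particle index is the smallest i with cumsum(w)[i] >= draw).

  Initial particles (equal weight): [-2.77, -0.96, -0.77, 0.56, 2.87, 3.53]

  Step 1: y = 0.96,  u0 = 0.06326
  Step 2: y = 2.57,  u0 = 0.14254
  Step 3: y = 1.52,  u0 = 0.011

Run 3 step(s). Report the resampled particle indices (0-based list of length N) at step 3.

step 1: w=[0.0005, 0.1005, 0.1442, 0.6303, 0.1025, 0.0220]  mean=0.5160  Neff=2.2772  idx=[1, 2, 3, 3, 3, 4]
step 2: w=[0.0011, 0.0023, 0.0921, 0.0921, 0.0921, 0.7202]  mean=2.2190  Neff=1.8376  idx=[3, 5, 5, 5, 5, 5]
step 3: w=[0.2422, 0.1516, 0.1516, 0.1516, 0.1516, 0.1516]  mean=2.3104  Neff=5.7630  idx=[0, 0, 1, 2, 3, 4]

resampled_idx = [0, 0, 1, 2, 3, 4]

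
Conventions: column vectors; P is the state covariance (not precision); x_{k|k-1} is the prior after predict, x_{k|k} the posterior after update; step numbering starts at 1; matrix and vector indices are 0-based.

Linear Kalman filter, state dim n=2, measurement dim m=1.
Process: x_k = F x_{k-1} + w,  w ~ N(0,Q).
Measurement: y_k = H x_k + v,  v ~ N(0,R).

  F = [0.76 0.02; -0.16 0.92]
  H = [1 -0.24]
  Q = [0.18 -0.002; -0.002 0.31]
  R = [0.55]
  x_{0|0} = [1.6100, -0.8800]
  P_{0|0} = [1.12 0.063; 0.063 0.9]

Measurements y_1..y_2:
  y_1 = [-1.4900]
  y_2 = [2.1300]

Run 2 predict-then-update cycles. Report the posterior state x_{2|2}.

step 1: x^-=[1.2060, -1.0672]  P^-=[0.8292 -0.0778; -0.0778 1.0819]  S=[1.4788]  K=[0.5733; -0.2282]  nu=[-2.9521]  x^+=[-0.4865, -0.3936]  P^+=[0.3431 0.1157; 0.1157 1.0049]
step 2: x^-=[-0.3776, -0.2843]  P^-=[0.3821 0.0553; 0.0553 1.1353]  S=[0.9709]  K=[0.3799; -0.2237]  nu=[2.4394]  x^+=[0.5490, -0.8299]  P^+=[0.2420 0.1378; 0.1378 1.0867]

x_post = [0.5490, -0.8299]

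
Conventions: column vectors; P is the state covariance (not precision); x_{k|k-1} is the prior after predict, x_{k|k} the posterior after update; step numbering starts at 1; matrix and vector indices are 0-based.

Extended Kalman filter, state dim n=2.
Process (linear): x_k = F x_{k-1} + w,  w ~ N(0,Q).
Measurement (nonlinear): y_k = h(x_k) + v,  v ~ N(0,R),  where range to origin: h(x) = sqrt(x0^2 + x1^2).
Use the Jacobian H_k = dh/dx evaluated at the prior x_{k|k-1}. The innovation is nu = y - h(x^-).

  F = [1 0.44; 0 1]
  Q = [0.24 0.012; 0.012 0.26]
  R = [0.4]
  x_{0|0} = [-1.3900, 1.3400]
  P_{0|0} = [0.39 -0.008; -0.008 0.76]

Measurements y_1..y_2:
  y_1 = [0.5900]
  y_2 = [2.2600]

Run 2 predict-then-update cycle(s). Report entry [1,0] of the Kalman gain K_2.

K[1,0] = 0.4676

step 1: x^-=[-0.8004, 1.3400]  P^-=[0.7701 0.3384; 0.3384 1.0200]  H_jac=[-0.5128 0.8585]  S=[1.0563]  K=[-0.0988; 0.6647]  nu=[-0.9708]  x^+=[-0.7045, 0.6947]  P^+=[0.7598 0.4078; 0.4078 0.5533]
step 2: x^-=[-0.3988, 0.6947]  P^-=[1.4657 0.6632; 0.6632 0.8133]  H_jac=[-0.4979 0.8672]  S=[0.8023]  K=[-0.1927; 0.4676]  nu=[1.4590]  x^+=[-0.6799, 1.3768]  P^+=[1.4360 0.7355; 0.7355 0.6379]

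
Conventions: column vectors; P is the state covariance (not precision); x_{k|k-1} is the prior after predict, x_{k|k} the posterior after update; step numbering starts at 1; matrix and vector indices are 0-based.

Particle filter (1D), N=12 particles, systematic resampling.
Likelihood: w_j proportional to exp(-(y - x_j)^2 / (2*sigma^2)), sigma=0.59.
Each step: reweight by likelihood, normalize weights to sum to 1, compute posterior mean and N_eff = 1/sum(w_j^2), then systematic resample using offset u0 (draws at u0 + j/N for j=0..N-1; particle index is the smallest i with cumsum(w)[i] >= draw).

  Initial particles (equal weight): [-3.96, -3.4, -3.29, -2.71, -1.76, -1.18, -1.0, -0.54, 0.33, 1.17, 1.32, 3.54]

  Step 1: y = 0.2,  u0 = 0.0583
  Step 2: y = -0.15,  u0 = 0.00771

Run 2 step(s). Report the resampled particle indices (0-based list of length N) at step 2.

resampled_idx = [0, 1, 1, 2, 3, 4, 4, 5, 6, 7, 7, 8]

step 1: w=[0.0000, 0.0000, 0.0000, 0.0000, 0.0020, 0.0316, 0.0616, 0.2221, 0.4760, 0.1262, 0.0805, 0.0000]  mean=0.1886  Neff=3.2993  idx=[6, 7, 7, 7, 8, 8, 8, 8, 8, 9, 9, 10]
step 2: w=[0.0540, 0.1224, 0.1224, 0.1224, 0.1094, 0.1094, 0.1094, 0.1094, 0.1094, 0.0125, 0.0125, 0.0068]  mean=-0.0336  Neff=9.2530  idx=[0, 1, 1, 2, 3, 4, 4, 5, 6, 7, 7, 8]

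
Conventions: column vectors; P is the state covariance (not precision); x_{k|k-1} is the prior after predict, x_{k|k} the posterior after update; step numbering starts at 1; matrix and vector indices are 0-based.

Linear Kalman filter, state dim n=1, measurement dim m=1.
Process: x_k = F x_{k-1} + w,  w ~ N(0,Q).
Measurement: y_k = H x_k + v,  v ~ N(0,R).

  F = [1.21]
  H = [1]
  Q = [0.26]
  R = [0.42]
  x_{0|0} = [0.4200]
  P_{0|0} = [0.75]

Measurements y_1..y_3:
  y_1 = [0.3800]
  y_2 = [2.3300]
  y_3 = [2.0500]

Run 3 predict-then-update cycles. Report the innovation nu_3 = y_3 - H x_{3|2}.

innov = [0.0412]

step 1: x^-=[0.5082]  P^-=[1.3581]  S=[1.7781]  K=[0.7638]  nu=[-0.1282]  x^+=[0.4103]  P^+=[0.3208]
step 2: x^-=[0.4964]  P^-=[0.7297]  S=[1.1497]  K=[0.6347]  nu=[1.8336]  x^+=[1.6602]  P^+=[0.2666]
step 3: x^-=[2.0088]  P^-=[0.6503]  S=[1.0703]  K=[0.6076]  nu=[0.0412]  x^+=[2.0338]  P^+=[0.2552]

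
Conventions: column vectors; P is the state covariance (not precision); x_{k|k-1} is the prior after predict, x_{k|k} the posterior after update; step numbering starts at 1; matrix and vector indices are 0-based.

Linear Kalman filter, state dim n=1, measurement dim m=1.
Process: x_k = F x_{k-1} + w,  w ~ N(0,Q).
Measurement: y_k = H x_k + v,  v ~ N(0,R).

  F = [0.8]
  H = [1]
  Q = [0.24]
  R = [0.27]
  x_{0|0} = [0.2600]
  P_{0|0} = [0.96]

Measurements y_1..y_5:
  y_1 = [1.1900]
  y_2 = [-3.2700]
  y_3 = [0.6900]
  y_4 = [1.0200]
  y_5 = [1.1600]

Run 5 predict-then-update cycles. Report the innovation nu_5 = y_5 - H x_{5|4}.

innov = [0.7564]

step 1: x^-=[0.2080]  P^-=[0.8544]  S=[1.1244]  K=[0.7599]  nu=[0.9820]  x^+=[0.9542]  P^+=[0.2052]
step 2: x^-=[0.7634]  P^-=[0.3713]  S=[0.6413]  K=[0.5790]  nu=[-4.0334]  x^+=[-1.5719]  P^+=[0.1563]
step 3: x^-=[-1.2575]  P^-=[0.3400]  S=[0.6100]  K=[0.5574]  nu=[1.9475]  x^+=[-0.1719]  P^+=[0.1505]
step 4: x^-=[-0.1376]  P^-=[0.3363]  S=[0.6063]  K=[0.5547]  nu=[1.1576]  x^+=[0.5045]  P^+=[0.1498]
step 5: x^-=[0.4036]  P^-=[0.3359]  S=[0.6059]  K=[0.5543]  nu=[0.7564]  x^+=[0.8229]  P^+=[0.1497]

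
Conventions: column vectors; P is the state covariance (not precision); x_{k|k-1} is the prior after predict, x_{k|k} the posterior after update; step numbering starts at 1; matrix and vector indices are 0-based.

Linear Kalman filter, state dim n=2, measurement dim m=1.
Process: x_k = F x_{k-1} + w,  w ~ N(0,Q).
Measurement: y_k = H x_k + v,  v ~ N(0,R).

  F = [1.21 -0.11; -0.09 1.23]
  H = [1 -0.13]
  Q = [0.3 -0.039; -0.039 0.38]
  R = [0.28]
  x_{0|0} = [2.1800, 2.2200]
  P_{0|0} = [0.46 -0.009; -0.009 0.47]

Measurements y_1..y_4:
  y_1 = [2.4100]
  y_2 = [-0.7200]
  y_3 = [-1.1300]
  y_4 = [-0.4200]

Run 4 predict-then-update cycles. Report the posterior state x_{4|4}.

step 1: x^-=[2.3936, 2.5344]  P^-=[0.9816 -0.1662; -0.1662 1.0968]  S=[1.3233]  K=[0.7581; -0.2333]  nu=[0.3459]  x^+=[2.6558, 2.4537]  P^+=[0.2211 0.0679; 0.0679 1.0247]
step 2: x^-=[2.9436, 2.7790]  P^-=[0.6180 -0.1000; -0.1000 1.9171]  S=[0.9564]  K=[0.6598; -0.3651]  nu=[-3.3023]  x^+=[0.7648, 3.9849]  P^+=[0.2017 0.1304; 0.1304 1.7896]
step 3: x^-=[0.4871, 4.8326]  P^-=[0.5822 -0.1077; -0.1077 3.0602]  S=[0.9420]  K=[0.6330; -0.5367]  nu=[-0.9889]  x^+=[-0.1388, 5.3633]  P^+=[0.2048 0.2123; 0.2123 2.7889]
step 4: x^-=[-0.7579, 6.6093]  P^-=[0.5771 -0.1206; -0.1206 4.5540]  S=[0.9654]  K=[0.6140; -0.7381]  nu=[1.1972]  x^+=[-0.0229, 5.7257]  P^+=[0.2131 0.3170; 0.3170 4.0280]

x_post = [-0.0229, 5.7257]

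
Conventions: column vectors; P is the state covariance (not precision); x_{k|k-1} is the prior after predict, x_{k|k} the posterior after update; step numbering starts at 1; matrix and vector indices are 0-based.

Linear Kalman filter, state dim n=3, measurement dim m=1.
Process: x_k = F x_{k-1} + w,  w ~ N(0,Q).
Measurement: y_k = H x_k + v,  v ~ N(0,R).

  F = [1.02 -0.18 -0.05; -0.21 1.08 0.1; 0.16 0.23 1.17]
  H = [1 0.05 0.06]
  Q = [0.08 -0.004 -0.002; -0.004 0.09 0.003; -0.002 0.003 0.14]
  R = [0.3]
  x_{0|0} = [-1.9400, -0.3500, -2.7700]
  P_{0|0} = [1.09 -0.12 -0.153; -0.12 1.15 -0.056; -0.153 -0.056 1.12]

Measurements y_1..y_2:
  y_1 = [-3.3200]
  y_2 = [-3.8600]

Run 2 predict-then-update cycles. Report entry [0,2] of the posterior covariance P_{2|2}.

P_post[0,2] = -0.2656

step 1: x^-=[-1.7773, -0.2476, -3.6318]  P^-=[1.3128 -0.6165 -0.1309; -0.6165 1.5394 0.3312; -0.1309 0.3312 1.6657]  S=[1.5472]  K=[0.8235; -0.3359; -0.0093]  nu=[-1.3124]  x^+=[-2.8580, 0.1932, -3.6196]  P^+=[0.2636 -0.1886 -0.1190; -0.1886 1.3648 0.3264; -0.1190 0.3264 1.6655]
step 2: x^-=[-2.7690, 0.4469, -4.6478]  P^-=[0.4899 -0.5859 -0.3653; -0.5859 1.8713 0.9518; -0.3653 0.9518 2.6161]  S=[0.7073]  K=[0.6203; -0.6153; -0.2273]  nu=[-0.8345]  x^+=[-3.2866, 0.9604, -4.4581]  P^+=[0.2178 -0.3159 -0.2656; -0.3159 1.6035 0.8529; -0.2656 0.8529 2.5796]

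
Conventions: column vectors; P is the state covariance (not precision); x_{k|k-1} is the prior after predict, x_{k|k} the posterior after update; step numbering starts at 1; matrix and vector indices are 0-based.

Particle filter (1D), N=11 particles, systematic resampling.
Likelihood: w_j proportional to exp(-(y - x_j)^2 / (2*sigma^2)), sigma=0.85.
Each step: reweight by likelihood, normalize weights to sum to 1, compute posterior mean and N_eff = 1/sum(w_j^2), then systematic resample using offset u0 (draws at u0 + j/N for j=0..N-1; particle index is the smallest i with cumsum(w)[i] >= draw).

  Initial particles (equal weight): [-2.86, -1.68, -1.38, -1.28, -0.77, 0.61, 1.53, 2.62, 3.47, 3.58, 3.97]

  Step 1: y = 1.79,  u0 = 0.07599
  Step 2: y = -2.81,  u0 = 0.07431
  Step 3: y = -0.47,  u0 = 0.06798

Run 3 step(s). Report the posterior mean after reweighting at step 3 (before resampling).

post_mean = 0.6100

step 1: w=[0.0000, 0.0001, 0.0004, 0.0007, 0.0047, 0.1690, 0.4226, 0.2749, 0.0628, 0.0482, 0.0165]  mean=1.9209  Neff=3.4564  idx=[5, 5, 6, 6, 6, 6, 7, 7, 7, 8, 10]
step 2: w=[0.4929, 0.4929, 0.0035, 0.0035, 0.0035, 0.0035, 0.0000, 0.0000, 0.0000, 0.0000, 0.0000]  mean=0.6230  Neff=2.0574  idx=[0, 0, 0, 0, 0, 1, 1, 1, 1, 1, 1]
step 3: w=[0.0909, 0.0909, 0.0909, 0.0909, 0.0909, 0.0909, 0.0909, 0.0909, 0.0909, 0.0909, 0.0909]  mean=0.6100  Neff=11.0000  idx=[0, 1, 2, 3, 4, 5, 6, 7, 8, 9, 10]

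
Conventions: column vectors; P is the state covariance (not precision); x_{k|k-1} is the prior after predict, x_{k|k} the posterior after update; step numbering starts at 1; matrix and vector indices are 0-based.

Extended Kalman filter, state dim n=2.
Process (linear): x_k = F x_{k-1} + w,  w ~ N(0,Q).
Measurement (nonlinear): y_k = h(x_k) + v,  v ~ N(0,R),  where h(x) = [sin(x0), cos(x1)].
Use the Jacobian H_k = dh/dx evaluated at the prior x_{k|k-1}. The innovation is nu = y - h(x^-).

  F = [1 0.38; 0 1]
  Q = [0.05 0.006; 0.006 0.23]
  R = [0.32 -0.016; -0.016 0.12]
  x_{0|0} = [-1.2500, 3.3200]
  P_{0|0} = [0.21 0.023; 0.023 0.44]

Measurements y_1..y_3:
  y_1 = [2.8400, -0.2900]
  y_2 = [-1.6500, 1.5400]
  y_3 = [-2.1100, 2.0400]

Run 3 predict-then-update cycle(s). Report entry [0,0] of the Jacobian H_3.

H_jac[0,0] = 0.9590

step 1: x^-=[0.0116, 3.3200]  P^-=[0.3410 0.1962; 0.1962 0.6700]  H_jac=[0.9999 0.0000; 0.0000 0.1775]  S=[0.6610 0.0188; 0.0188 0.1411]  K=[0.5108 0.1786; 0.2739 0.8061]  nu=[2.8284, 0.6941]  x^+=[1.5804, 4.6542]  P^+=[0.1606 0.0747; 0.0747 0.5204]
step 2: x^-=[3.3490, 4.6542]  P^-=[0.3426 0.2785; 0.2785 0.7504]  H_jac=[-0.9786 0.0000; 0.0000 0.9983]  S=[0.6480 -0.2881; -0.2881 0.8679]  K=[-0.4398 0.1744; -0.0432 0.8489]  nu=[-1.4441, 1.5982]  x^+=[4.2627, 6.0732]  P^+=[0.1467 0.0280; 0.0280 0.1027]
step 3: x^-=[6.5706, 6.0732]  P^-=[0.2328 0.0730; 0.0730 0.3327]  H_jac=[0.9590 0.0000; 0.0000 0.2084]  S=[0.5341 -0.0014; -0.0014 0.1345]  K=[0.4183 0.1176; 0.1325 0.5172]  nu=[-2.3934, 1.0620]  x^+=[5.6943, 6.3053]  P^+=[0.1376 0.0356; 0.0356 0.2876]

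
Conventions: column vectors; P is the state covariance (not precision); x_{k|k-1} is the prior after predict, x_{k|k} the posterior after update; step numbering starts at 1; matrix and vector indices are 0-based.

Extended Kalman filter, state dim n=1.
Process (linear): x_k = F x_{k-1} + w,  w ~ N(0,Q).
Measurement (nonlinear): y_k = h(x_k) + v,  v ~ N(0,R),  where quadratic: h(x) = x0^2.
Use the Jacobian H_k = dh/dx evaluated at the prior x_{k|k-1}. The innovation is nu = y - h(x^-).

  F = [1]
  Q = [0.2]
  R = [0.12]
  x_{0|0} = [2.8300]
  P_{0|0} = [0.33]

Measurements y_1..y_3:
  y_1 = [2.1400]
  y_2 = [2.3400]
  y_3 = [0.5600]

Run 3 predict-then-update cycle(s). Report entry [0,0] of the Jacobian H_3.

H_jac[0,0] = 3.1219

step 1: x^-=[2.8300]  P^-=[0.5300]  H_jac=[5.6600]  S=[17.0989]  K=[0.1754]  nu=[-5.8689]  x^+=[1.8004]  P^+=[0.0037]
step 2: x^-=[1.8004]  P^-=[0.2037]  H_jac=[3.6007]  S=[2.7613]  K=[0.2657]  nu=[-0.9013]  x^+=[1.5609]  P^+=[0.0089]
step 3: x^-=[1.5609]  P^-=[0.2089]  H_jac=[3.1219]  S=[2.1555]  K=[0.3025]  nu=[-1.8765]  x^+=[0.9933]  P^+=[0.0116]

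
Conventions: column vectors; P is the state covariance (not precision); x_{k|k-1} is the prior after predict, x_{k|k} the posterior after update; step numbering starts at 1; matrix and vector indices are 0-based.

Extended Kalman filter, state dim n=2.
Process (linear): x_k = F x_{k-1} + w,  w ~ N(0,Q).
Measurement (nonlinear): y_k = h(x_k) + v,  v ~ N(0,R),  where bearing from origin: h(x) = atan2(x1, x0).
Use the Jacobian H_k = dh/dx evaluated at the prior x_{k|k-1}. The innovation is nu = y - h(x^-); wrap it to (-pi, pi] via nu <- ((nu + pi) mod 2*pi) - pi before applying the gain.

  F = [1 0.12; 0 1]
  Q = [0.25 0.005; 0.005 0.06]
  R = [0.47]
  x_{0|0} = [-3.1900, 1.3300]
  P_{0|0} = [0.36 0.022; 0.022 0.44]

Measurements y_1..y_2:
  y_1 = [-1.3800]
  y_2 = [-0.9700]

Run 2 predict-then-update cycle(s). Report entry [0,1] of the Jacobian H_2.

step 1: x^-=[-3.0304, 1.3300]  P^-=[0.6216 0.0798; 0.0798 0.5000]  H_jac=[-0.1214 -0.2767]  S=[0.5228]  K=[-0.1866; -0.2832]  nu=[2.1752]  x^+=[-3.4363, 0.7141]  P^+=[0.6034 0.0522; 0.0522 0.4581]
step 2: x^-=[-3.3506, 0.7141]  P^-=[0.8725 0.1121; 0.1121 0.5181]  H_jac=[-0.0608 -0.2855]  S=[0.5193]  K=[-0.1639; -0.2979]  nu=[2.3816]  x^+=[-3.7409, 0.0046]  P^+=[0.8586 0.0868; 0.0868 0.4720]

H_jac[0,1] = -0.2855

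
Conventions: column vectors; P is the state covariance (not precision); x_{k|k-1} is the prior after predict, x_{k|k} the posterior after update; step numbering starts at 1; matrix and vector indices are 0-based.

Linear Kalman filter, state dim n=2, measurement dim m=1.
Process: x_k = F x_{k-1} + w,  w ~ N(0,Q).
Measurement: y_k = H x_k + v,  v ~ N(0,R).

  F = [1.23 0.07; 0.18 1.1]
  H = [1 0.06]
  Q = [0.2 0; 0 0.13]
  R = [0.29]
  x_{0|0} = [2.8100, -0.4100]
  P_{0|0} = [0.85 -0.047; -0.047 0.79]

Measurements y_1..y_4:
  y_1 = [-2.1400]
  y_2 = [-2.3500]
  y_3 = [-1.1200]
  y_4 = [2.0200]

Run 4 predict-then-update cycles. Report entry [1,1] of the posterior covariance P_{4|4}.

P_post[1,1] = 2.1150

step 1: x^-=[3.4276, 0.0548]  P^-=[1.4817 0.1848; 0.1848 1.0948]  S=[1.7979]  K=[0.8303; 0.1393]  nu=[-5.5709]  x^+=[-1.1981, -0.7215]  P^+=[0.2422 -0.0232; -0.0232 1.0599]
step 2: x^-=[-1.5242, -1.0093]  P^-=[0.5676 0.1036; 0.1036 1.4112]  S=[0.8751]  K=[0.6557; 0.2151]  nu=[-0.7653]  x^+=[-2.0260, -1.1739]  P^+=[0.1913 -0.0199; -0.0199 1.3707]
step 3: x^-=[-2.5741, -1.6560]  P^-=[0.4928 0.1208; 0.1208 1.7869]  S=[0.8037]  K=[0.6222; 0.2837]  nu=[1.5535]  x^+=[-1.6076, -1.2153]  P^+=[0.1817 -0.0211; -0.0211 1.7222]
step 4: x^-=[-2.0624, -1.6262]  P^-=[0.4797 0.1441; 0.1441 2.2114]  S=[0.7949]  K=[0.6143; 0.3481]  nu=[4.1800]  x^+=[0.5054, -0.1709]  P^+=[0.1797 -0.0259; -0.0259 2.1150]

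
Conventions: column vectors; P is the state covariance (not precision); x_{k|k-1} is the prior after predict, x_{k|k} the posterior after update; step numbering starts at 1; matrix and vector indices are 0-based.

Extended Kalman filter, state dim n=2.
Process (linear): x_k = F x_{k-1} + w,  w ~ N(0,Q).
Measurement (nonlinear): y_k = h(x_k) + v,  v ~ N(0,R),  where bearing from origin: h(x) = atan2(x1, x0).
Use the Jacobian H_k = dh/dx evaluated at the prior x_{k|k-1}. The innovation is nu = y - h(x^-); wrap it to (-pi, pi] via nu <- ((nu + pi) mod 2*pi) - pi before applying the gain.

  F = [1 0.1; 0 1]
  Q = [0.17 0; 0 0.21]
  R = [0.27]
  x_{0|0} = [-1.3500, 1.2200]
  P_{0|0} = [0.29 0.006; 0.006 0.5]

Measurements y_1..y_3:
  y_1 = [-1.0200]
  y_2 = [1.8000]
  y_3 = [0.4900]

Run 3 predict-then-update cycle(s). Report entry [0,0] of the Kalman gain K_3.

step 1: x^-=[-1.2280, 1.2200]  P^-=[0.4662 0.0560; 0.0560 0.7100]  H_jac=[-0.4072 -0.4098]  S=[0.4852]  K=[-0.4385; -0.6467]  nu=[2.9037]  x^+=[-2.5013, -0.6577]  P^+=[0.3729 -0.0816; -0.0816 0.5071]
step 2: x^-=[-2.5670, -0.6577]  P^-=[0.5317 -0.0309; -0.0309 0.7171]  H_jac=[0.0937 -0.3656]  S=[0.3726]  K=[0.1639; -0.7113]  nu=[-1.5924]  x^+=[-2.8281, 0.4749]  P^+=[0.5216 0.0126; 0.0126 0.5286]
step 3: x^-=[-2.7806, 0.4749]  P^-=[0.6994 0.0654; 0.0654 0.7386]  H_jac=[-0.0597 -0.3494]  S=[0.3654]  K=[-0.1768; -0.7170]  nu=[-2.4824]  x^+=[-2.3417, 2.2548]  P^+=[0.6880 0.0191; 0.0191 0.5507]

K[0,0] = -0.1768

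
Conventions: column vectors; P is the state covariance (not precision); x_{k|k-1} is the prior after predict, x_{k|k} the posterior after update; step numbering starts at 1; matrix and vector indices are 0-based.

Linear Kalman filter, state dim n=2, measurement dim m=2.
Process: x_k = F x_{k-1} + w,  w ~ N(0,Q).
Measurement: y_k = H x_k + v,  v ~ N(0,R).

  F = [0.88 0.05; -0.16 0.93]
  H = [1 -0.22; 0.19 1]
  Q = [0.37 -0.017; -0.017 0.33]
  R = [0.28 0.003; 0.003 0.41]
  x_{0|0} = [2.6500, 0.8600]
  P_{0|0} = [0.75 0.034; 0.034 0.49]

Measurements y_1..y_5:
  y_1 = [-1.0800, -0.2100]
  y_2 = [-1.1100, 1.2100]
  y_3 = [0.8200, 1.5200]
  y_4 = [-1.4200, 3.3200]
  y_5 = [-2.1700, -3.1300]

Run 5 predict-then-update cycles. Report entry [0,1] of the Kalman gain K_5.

step 1: x^-=[2.3750, 0.3758]  P^-=[0.9550 -0.0723; -0.0723 0.7629]  S=[1.3037 -0.0526; -0.0526 1.1799]  K=[0.7498 0.1260; -0.1588 0.6278]  nu=[-3.3723, -1.0371]  x^+=[-0.2842, 0.2603]  P^+=[0.2133 0.0134; 0.0134 0.2544]
step 2: x^-=[-0.2371, 0.2875]  P^-=[0.5370 -0.0244; -0.0244 0.5515]  S=[0.8544 -0.0396; -0.0396 0.9716]  K=[0.6397 0.1060; -0.1447 0.5569]  nu=[-0.8096, 0.9675]  x^+=[-0.6524, 0.9435]  P^+=[0.1818 0.0108; 0.0108 0.2259]
step 3: x^-=[-0.5270, 0.9819]  P^-=[0.5123 -0.0233; -0.0233 0.5268]  S=[0.8281 -0.0379; -0.0379 0.9464]  K=[0.6296 0.1034; -0.1431 0.5462]  nu=[1.5630, 0.6383]  x^+=[0.5231, 1.1068]  P^+=[0.1789 0.0103; 0.0103 0.2215]
step 4: x^-=[0.5157, 0.9456]  P^-=[0.5100 -0.0235; -0.0235 0.5231]  S=[0.8257 -0.0377; -0.0377 0.9426]  K=[0.6286 0.1030; -0.1430 0.5445]  nu=[-1.7277, 2.2764]  x^+=[-0.3359, 2.4322]  P^+=[0.1786 0.0102; 0.0102 0.2209]
step 5: x^-=[-0.1740, 2.3157]  P^-=[0.5097 -0.0236; -0.0236 0.5226]  S=[0.8254 -0.0377; -0.0377 0.9420]  K=[0.6285 0.1029; -0.1430 0.5443]  nu=[-1.4865, -5.4126]  x^+=[-1.6655, -0.4176]  P^+=[0.1785 0.0102; 0.0102 0.2208]

K[0,1] = 0.1029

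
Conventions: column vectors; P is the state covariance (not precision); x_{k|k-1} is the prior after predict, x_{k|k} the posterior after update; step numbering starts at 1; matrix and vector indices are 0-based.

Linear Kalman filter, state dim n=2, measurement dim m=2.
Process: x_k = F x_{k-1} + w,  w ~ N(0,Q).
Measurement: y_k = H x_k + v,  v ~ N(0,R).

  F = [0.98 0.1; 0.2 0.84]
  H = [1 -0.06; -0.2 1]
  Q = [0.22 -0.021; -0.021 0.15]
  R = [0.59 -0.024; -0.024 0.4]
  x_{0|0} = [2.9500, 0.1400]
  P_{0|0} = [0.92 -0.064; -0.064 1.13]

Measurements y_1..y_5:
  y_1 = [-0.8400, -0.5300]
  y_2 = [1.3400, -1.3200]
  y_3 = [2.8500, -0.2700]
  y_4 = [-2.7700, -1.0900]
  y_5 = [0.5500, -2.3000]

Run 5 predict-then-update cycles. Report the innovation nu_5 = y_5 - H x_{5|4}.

step 1: x^-=[2.9050, 0.7076]  P^-=[1.1023 0.2003; 0.2003 0.9626]  S=[1.6718 -0.0995; -0.0995 1.3266]  K=[0.6542 0.0339; 0.1272 0.7050]  nu=[-3.7025, -0.6566]  x^+=[0.4605, -0.2264]  P^+=[0.3897 0.0758; 0.0758 0.2941]
step 2: x^-=[0.4287, -0.0980]  P^-=[0.6121 0.1440; 0.1440 0.3986]  S=[1.1862 -0.0246; -0.0246 0.7655]  K=[0.5096 0.0446; 0.1113 0.4867]  nu=[0.9054, -1.1362]  x^+=[0.8395, -0.5502]  P^+=[0.3036 0.0663; 0.0663 0.2053]
step 3: x^-=[0.7677, -0.2943]  P^-=[0.5266 0.1117; 0.1117 0.3293]  S=[1.1044 -0.0361; -0.0361 0.7057]  K=[0.4718 0.0331; 0.0976 0.4399]  nu=[2.0647, 0.1778]  x^+=[1.7478, -0.0146]  P^+=[0.2811 0.0581; 0.0581 0.1853]
step 4: x^-=[1.7114, 0.3373]  P^-=[0.5032 0.0987; 0.0987 0.3115]  S=[1.0825 -0.0435; -0.0435 0.6922]  K=[0.4604 0.0261; 0.0910 0.4272]  nu=[-4.4611, -1.0851]  x^+=[-0.3710, -0.5324]  P^+=[0.2743 0.0542; 0.0542 0.1796]
step 5: x^-=[-0.4168, -0.5214]  P^-=[0.4959 0.0936; 0.0936 0.3059]  S=[1.0757 -0.0468; -0.0468 0.6883]  K=[0.4567 0.0229; 0.0884 0.4232]  nu=[0.9355, -1.8619]  x^+=[-0.0323, -1.2268]  P^+=[0.2721 0.0526; 0.0526 0.1777]

innov = [0.9355, -1.8619]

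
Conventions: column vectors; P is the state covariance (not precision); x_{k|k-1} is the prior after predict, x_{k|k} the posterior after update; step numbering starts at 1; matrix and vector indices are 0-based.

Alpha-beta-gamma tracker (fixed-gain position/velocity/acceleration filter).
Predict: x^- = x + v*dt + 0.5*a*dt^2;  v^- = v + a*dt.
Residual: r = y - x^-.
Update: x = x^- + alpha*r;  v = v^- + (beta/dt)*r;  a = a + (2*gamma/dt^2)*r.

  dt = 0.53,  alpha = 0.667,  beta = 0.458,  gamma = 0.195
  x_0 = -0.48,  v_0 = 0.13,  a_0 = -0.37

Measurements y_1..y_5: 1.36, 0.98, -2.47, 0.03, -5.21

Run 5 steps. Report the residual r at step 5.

resid = -2.6695

step 1: x_pred=-0.4631  r=1.8231  x^+=0.7529  v^+=1.5093  a^+=2.1611
step 2: x_pred=1.8564  r=-0.8764  x^+=1.2718  v^+=1.8974  a^+=0.9444
step 3: x_pred=2.4101  r=-4.8801  x^+=-0.8449  v^+=-1.8192  a^+=-5.8311
step 4: x_pred=-2.6281  r=2.6581  x^+=-0.8551  v^+=-2.6127  a^+=-2.1406
step 5: x_pred=-2.5405  r=-2.6695  x^+=-4.3211  v^+=-6.0541  a^+=-5.8469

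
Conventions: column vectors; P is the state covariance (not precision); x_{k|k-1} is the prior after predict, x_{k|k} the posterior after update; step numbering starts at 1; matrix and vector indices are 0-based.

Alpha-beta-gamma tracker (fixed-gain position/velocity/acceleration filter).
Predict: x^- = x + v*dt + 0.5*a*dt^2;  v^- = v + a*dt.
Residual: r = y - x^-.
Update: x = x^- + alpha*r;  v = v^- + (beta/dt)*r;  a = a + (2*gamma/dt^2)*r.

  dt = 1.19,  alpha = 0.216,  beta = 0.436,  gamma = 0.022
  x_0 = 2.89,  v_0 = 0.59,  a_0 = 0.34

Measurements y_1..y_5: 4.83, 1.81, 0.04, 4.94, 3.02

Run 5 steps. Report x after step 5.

x_post = 2.7284

step 1: x_pred=3.8328  r=0.9972  x^+=4.0482  v^+=1.3599  a^+=0.3710
step 2: x_pred=5.9292  r=-4.1192  x^+=5.0395  v^+=0.2922  a^+=0.2430
step 3: x_pred=5.5592  r=-5.5192  x^+=4.3671  v^+=-1.4408  a^+=0.0715
step 4: x_pred=2.7031  r=2.2369  x^+=3.1863  v^+=-0.5362  a^+=0.1410
step 5: x_pred=2.6481  r=0.3719  x^+=2.7284  v^+=-0.2321  a^+=0.1526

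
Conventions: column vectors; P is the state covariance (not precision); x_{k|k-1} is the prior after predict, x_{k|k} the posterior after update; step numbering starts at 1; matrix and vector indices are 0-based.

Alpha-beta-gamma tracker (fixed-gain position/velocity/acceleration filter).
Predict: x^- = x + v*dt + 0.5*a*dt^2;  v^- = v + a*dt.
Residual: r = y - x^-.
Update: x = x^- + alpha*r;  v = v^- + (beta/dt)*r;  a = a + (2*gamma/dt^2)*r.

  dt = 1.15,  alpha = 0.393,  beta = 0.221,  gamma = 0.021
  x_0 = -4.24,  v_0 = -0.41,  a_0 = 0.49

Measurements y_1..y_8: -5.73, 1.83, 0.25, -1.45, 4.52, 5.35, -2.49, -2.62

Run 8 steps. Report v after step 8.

step 1: x_pred=-4.3875  r=-1.3425  x^+=-4.9151  v^+=-0.1045  a^+=0.4474
step 2: x_pred=-4.7394  r=6.5694  x^+=-2.1577  v^+=1.6724  a^+=0.6560
step 3: x_pred=0.1994  r=0.0506  x^+=0.2193  v^+=2.4366  a^+=0.6576
step 4: x_pred=3.4562  r=-4.9062  x^+=1.5281  v^+=2.2500  a^+=0.5018
step 5: x_pred=4.4473  r=0.0727  x^+=4.4759  v^+=2.8410  a^+=0.5041
step 6: x_pred=8.0764  r=-2.7264  x^+=7.0049  v^+=2.8968  a^+=0.4175
step 7: x_pred=10.6123  r=-13.1023  x^+=5.4631  v^+=0.8590  a^+=0.0014
step 8: x_pred=6.4519  r=-9.0719  x^+=2.8866  v^+=-0.8828  a^+=-0.2867

v_post = -0.8828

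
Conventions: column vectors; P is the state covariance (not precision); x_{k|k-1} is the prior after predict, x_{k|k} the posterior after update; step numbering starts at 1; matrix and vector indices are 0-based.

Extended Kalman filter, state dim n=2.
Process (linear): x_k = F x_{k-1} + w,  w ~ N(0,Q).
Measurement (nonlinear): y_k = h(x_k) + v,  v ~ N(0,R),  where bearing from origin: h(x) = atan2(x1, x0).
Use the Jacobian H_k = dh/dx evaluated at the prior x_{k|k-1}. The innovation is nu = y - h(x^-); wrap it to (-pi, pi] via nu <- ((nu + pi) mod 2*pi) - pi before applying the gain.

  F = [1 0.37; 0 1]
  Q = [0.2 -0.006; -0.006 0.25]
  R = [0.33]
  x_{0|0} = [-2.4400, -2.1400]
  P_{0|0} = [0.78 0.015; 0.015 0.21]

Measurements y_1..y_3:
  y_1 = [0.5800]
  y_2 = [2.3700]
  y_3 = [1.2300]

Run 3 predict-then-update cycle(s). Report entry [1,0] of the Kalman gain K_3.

step 1: x^-=[-3.2318, -2.1400]  P^-=[1.0198 0.0867; 0.0867 0.4600]  H_jac=[0.1424 -0.2151]  S=[0.3667]  K=[0.3453; -0.2362]  nu=[3.1367]  x^+=[-2.1486, -2.8808]  P^+=[0.9761 0.1166; 0.1166 0.4395]
step 2: x^-=[-3.2146, -2.8808]  P^-=[1.3226 0.2732; 0.2732 0.6895]  H_jac=[0.1546 -0.1725]  S=[0.3676]  K=[0.4281; -0.2087]  nu=[-1.5023]  x^+=[-3.8577, -2.5673]  P^+=[1.2552 0.3061; 0.3061 0.6735]
step 3: x^-=[-4.8076, -2.5673]  P^-=[1.7739 0.5493; 0.5493 0.9235]  H_jac=[0.0864 -0.1619]  S=[0.3521]  K=[0.1830; -0.2897]  nu=[-2.4021]  x^+=[-5.2471, -1.8714]  P^+=[1.7621 0.5679; 0.5679 0.8940]

K[1,0] = -0.2897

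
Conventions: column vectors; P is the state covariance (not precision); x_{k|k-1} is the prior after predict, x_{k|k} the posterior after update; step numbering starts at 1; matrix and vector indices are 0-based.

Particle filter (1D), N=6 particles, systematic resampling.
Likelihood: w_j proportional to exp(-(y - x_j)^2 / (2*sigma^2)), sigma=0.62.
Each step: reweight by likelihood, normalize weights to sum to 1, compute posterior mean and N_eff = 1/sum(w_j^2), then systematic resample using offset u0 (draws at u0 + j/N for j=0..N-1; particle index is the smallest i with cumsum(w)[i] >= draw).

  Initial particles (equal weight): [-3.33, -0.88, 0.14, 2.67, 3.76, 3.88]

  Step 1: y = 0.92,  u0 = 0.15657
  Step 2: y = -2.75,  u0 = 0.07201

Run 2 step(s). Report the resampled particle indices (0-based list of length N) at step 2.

step 1: w=[0.0000, 0.0304, 0.9313, 0.0383, 0.0001, 0.0000]  mean=0.2061  Neff=1.1499  idx=[2, 2, 2, 2, 2, 3]
step 2: w=[0.2000, 0.2000, 0.2000, 0.2000, 0.2000, 0.0000]  mean=0.1400  Neff=5.0000  idx=[0, 1, 2, 2, 3, 4]

resampled_idx = [0, 1, 2, 2, 3, 4]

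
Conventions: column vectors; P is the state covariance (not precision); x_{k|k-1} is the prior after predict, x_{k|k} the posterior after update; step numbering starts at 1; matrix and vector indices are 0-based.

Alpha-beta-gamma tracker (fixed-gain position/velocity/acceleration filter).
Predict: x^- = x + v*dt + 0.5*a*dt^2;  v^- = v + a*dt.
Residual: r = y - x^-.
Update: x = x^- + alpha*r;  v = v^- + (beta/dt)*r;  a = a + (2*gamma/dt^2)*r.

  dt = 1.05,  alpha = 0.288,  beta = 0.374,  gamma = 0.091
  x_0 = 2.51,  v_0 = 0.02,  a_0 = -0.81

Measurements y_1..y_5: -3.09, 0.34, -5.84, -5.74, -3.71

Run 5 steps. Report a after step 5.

a_post = 1.3987

step 1: x_pred=2.0845  r=-5.1745  x^+=0.5942  v^+=-2.6736  a^+=-1.6642
step 2: x_pred=-3.1304  r=3.4704  x^+=-2.1310  v^+=-3.1849  a^+=-1.0913
step 3: x_pred=-6.0767  r=0.2367  x^+=-6.0085  v^+=-4.2465  a^+=-1.0522
step 4: x_pred=-11.0473  r=5.3073  x^+=-9.5188  v^+=-3.4609  a^+=-0.1761
step 5: x_pred=-13.2498  r=9.5398  x^+=-10.5023  v^+=-0.2478  a^+=1.3987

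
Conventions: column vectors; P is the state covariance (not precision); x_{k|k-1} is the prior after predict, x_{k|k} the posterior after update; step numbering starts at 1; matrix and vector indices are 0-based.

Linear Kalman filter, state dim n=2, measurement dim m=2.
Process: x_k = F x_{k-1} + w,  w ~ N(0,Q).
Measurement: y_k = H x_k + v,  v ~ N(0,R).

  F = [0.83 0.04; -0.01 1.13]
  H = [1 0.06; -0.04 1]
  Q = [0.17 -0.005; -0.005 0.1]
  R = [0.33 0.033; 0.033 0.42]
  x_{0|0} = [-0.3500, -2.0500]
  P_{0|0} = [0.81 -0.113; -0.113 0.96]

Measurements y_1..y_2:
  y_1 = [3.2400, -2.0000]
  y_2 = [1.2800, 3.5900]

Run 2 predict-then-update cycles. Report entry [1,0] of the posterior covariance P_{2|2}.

step 1: x^-=[-0.3725, -2.3130]  P^-=[0.7220 -0.0743; -0.0743 1.3285]  S=[1.0479 0.0097; 0.0097 1.7556]  K=[0.6854 -0.0626; -0.0019 0.7584]  nu=[3.7513, 0.2981]  x^+=[2.1798, -2.0939]  P^+=[0.2238 0.0053; 0.0053 0.3187]
step 2: x^-=[1.7255, -2.3879]  P^-=[0.3250 0.0125; 0.0125 0.5068]  S=[0.6584 0.0629; 0.0629 0.9264]  K=[0.4981 -0.0343; 0.0131 0.5457]  nu=[-0.3022, 6.0469]  x^+=[1.3673, 0.9080]  P^+=[0.1627 0.0085; 0.0085 0.2300]

P_post[1,0] = 0.0085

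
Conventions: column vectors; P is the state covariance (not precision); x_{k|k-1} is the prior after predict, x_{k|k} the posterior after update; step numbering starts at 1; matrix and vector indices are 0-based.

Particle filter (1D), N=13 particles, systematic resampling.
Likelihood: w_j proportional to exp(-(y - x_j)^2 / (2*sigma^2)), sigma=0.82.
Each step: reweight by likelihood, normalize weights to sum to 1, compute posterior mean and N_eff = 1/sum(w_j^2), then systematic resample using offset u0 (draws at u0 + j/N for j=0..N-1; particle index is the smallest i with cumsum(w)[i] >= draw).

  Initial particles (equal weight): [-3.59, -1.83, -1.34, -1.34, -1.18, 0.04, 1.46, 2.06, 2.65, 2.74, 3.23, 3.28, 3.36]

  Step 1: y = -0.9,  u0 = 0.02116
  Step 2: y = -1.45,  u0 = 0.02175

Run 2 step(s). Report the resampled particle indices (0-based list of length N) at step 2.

resampled_idx = [0, 1, 2, 2, 3, 4, 5, 6, 7, 8, 8, 9, 10]

step 1: w=[0.0012, 0.1405, 0.2314, 0.2314, 0.2521, 0.1386, 0.0042, 0.0004, 0.0000, 0.0000, 0.0000, 0.0000, 0.0000]  mean=-1.1667  Neff=4.7695  idx=[1, 1, 2, 2, 2, 3, 3, 3, 4, 4, 4, 5, 5]
step 2: w=[0.0819, 0.0819, 0.0904, 0.0904, 0.0904, 0.0904, 0.0904, 0.0904, 0.0864, 0.0864, 0.0864, 0.0175, 0.0175]  mean=-1.3305  Neff=11.7115  idx=[0, 1, 2, 2, 3, 4, 5, 6, 7, 8, 8, 9, 10]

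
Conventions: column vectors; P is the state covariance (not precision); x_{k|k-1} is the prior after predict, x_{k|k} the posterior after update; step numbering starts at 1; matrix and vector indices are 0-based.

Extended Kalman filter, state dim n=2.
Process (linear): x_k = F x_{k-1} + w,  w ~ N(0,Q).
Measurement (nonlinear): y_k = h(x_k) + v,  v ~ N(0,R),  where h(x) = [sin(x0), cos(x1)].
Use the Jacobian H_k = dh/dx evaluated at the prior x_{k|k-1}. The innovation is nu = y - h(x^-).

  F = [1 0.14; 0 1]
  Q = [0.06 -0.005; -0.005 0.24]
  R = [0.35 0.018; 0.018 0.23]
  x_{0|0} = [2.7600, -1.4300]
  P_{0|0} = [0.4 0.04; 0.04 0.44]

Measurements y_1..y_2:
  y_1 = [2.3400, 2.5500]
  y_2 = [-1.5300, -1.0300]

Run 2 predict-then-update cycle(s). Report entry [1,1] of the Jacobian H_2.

step 1: x^-=[2.5598, -1.4300]  P^-=[0.4798 0.0966; 0.0966 0.6800]  H_jac=[-0.8355 0.0000; 0.0000 0.9901]  S=[0.6849 -0.0619; -0.0619 0.8966]  K=[-0.5793 0.0667; -0.0503 0.7474]  nu=[1.7905, 2.4097]  x^+=[1.6833, 0.2811]  P^+=[0.2412 0.0050; 0.0050 0.1727]
step 2: x^-=[1.7227, 0.2811]  P^-=[0.3060 0.0241; 0.0241 0.4127]  H_jac=[-0.1513 0.0000; 0.0000 -0.2774]  S=[0.3570 0.0190; 0.0190 0.2618]  K=[-0.1288 -0.0162; 0.0131 -0.4383]  nu=[-2.5185, -1.9908]  x^+=[2.0793, 1.1206]  P^+=[0.2999 0.0218; 0.0218 0.3626]

H_jac[1,1] = -0.2774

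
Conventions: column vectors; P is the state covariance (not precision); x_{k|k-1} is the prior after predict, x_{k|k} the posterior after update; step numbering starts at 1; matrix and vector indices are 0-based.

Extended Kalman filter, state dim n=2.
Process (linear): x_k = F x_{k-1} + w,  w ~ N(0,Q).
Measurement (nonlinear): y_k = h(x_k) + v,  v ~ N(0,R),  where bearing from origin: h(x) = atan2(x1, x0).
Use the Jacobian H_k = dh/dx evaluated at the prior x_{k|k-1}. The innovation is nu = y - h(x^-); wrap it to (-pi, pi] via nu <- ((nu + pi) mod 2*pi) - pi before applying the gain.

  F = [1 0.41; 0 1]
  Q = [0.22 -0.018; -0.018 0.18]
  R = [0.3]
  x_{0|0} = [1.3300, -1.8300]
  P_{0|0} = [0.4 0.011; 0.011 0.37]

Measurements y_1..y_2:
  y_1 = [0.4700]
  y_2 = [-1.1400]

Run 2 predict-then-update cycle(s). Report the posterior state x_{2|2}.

x_post = [1.0708, -1.5048]

step 1: x^-=[0.5797, -1.8300]  P^-=[0.6912 0.1447; 0.1447 0.5500]  H_jac=[0.4966 0.1573]  S=[0.5067]  K=[0.7224; 0.3126]  nu=[1.7340]  x^+=[1.8323, -1.2880]  P^+=[0.4268 0.0303; 0.0303 0.5005]
step 2: x^-=[1.3043, -1.2880]  P^-=[0.7558 0.2175; 0.2175 0.6805]  H_jac=[0.3833 0.3882]  S=[0.5783]  K=[0.6469; 0.6009]  nu=[-0.3609]  x^+=[1.0708, -1.5048]  P^+=[0.5137 -0.0073; -0.0073 0.4717]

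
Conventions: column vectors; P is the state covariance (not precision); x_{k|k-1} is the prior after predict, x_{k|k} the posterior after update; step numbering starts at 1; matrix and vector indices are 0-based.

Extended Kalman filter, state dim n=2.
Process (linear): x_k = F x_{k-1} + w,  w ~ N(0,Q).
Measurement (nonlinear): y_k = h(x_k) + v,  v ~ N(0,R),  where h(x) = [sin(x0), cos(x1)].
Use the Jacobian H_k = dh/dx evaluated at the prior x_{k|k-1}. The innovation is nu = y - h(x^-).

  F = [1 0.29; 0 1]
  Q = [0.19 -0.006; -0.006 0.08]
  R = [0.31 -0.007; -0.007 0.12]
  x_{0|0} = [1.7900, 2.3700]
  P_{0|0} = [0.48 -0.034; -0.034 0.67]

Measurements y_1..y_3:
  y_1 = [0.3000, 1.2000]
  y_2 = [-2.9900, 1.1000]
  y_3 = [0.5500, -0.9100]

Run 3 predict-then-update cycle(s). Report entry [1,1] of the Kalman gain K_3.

step 1: x^-=[2.4773, 2.3700]  P^-=[0.7066 0.1543; 0.1543 0.7500]  H_jac=[-0.7874 0.0000; 0.0000 -0.6973]  S=[0.7481 0.0777; 0.0777 0.4846]  K=[-0.7329 -0.1045; -0.0512 -1.0708]  nu=[-0.3165, 1.9168]  x^+=[2.5090, 0.3336]  P^+=[0.2876 0.0106; 0.0106 0.1838]
step 2: x^-=[2.6057, 0.3336]  P^-=[0.4992 0.0579; 0.0579 0.2638]  H_jac=[-0.8598 0.0000; 0.0000 -0.3274]  S=[0.6791 0.0093; 0.0093 0.1483]  K=[-0.6309 -0.0883; -0.0654 -0.5784]  nu=[-3.5006, 0.1551]  x^+=[4.8006, 0.4728]  P^+=[0.2267 0.0189; 0.0189 0.2106]
step 3: x^-=[4.9377, 0.4728]  P^-=[0.4454 0.0739; 0.0739 0.2906]  H_jac=[0.2234 0.0000; 0.0000 -0.4554]  S=[0.3322 -0.0145; -0.0145 0.1803]  K=[0.2924 -0.1632; 0.0177 -0.7326]  nu=[1.5247, -1.8003]  x^+=[5.6773, 1.8188]  P^+=[0.4108 0.0475; 0.0475 0.1933]

K[1,1] = -0.7326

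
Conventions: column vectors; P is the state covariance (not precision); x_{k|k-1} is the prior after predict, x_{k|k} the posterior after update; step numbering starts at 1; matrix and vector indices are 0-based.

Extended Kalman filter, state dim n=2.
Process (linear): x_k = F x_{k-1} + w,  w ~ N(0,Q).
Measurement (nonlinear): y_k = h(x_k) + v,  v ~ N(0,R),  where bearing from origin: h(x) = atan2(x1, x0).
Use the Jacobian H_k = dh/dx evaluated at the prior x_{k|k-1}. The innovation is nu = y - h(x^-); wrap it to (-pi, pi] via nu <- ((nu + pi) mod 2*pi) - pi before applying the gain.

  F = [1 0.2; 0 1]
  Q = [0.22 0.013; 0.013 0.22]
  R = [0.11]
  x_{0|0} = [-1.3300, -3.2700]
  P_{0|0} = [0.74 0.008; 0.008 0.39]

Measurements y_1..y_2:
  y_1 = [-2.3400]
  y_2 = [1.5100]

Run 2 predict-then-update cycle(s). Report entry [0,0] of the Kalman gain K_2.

K[0,0] = 0.9035

step 1: x^-=[-1.9840, -3.2700]  P^-=[0.9788 0.0990; 0.0990 0.6100]  H_jac=[0.2235 -0.1356]  S=[0.1641]  K=[1.2513; -0.3692]  nu=[-0.2239]  x^+=[-2.2641, -3.1873]  P^+=[0.7218 0.1748; 0.1748 0.5876]
step 2: x^-=[-2.9016, -3.1873]  P^-=[1.0353 0.3054; 0.3054 0.8076]  H_jac=[0.1716 -0.1562]  S=[0.1438]  K=[0.9035; -0.5128]  nu=[-2.4639]  x^+=[-5.1276, -1.9238]  P^+=[0.9179 0.3720; 0.3720 0.7698]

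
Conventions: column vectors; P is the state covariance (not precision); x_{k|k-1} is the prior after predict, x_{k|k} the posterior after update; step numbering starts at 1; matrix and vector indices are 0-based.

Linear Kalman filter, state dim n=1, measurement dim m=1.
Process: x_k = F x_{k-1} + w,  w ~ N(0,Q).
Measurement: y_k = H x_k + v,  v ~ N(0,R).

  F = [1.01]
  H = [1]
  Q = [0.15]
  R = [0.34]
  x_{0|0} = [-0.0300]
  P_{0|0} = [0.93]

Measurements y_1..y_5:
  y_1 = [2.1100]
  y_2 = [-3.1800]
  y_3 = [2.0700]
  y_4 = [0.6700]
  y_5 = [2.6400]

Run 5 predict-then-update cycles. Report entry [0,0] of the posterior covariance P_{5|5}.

step 1: x^-=[-0.0303]  P^-=[1.0987]  S=[1.4387]  K=[0.7637]  nu=[2.1403]  x^+=[1.6042]  P^+=[0.2596]
step 2: x^-=[1.6202]  P^-=[0.4149]  S=[0.7549]  K=[0.5496]  nu=[-4.8002]  x^+=[-1.0179]  P^+=[0.1869]
step 3: x^-=[-1.0281]  P^-=[0.3406]  S=[0.6806]  K=[0.5005]  nu=[3.0981]  x^+=[0.5223]  P^+=[0.1702]
step 4: x^-=[0.5276]  P^-=[0.3236]  S=[0.6636]  K=[0.4876]  nu=[0.1424]  x^+=[0.5970]  P^+=[0.1658]
step 5: x^-=[0.6030]  P^-=[0.3191]  S=[0.6591]  K=[0.4842]  nu=[2.0370]  x^+=[1.5892]  P^+=[0.1646]

P_post[0,0] = 0.1646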